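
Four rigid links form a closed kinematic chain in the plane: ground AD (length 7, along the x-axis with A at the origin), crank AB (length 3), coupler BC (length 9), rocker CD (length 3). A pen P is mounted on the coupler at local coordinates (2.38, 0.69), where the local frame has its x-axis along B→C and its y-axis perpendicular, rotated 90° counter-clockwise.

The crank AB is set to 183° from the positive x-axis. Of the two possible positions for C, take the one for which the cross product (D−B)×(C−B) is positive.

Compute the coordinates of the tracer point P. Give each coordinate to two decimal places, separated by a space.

A=(0,0), D=(7.00,0)
B = A + 3.00·(cos183°, sin183°) = (-2.9959, -0.1570)
|BD| = 9.9971
circle(B,9.00) ∩ circle(D,3.00): a=8.5996, h=2.6546
  candidates: C₊=(5.5610,2.6323) cross=26.538; C₋=(5.6443,-2.6762) cross=-26.538
  mode + wants cross > 0 → take C=(5.5610,2.6323) (cross=26.538)
ex = (C−B)/|BC| = (0.9508,0.3099); ey = (-0.3099,0.9508)
P = B + 2.38·ex + 0.69·ey = (-0.9469,1.2366)

-0.95 1.24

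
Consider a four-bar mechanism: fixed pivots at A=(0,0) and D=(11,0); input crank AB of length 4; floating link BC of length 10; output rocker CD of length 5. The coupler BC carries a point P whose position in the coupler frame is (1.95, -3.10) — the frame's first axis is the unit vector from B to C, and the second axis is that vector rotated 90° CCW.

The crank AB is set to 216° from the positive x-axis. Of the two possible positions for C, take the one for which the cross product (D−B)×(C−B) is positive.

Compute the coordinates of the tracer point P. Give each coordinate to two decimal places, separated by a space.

-0.33 -4.57

A=(0,0), D=(11.00,0)
B = A + 4.00·(cos216°, sin216°) = (-3.2361, -2.3511)
|BD| = 14.4289
circle(B,10.00) ∩ circle(D,5.00): a=9.8134, h=1.9228
  candidates: C₊=(6.1329,1.1450) cross=27.744; C₋=(6.7595,-2.6492) cross=-27.744
  mode + wants cross > 0 → take C=(6.1329,1.1450) (cross=27.744)
ex = (C−B)/|BC| = (0.9369,0.3496); ey = (-0.3496,0.9369)
P = B + 1.95·ex + -3.10·ey = (-0.3253,-4.5738)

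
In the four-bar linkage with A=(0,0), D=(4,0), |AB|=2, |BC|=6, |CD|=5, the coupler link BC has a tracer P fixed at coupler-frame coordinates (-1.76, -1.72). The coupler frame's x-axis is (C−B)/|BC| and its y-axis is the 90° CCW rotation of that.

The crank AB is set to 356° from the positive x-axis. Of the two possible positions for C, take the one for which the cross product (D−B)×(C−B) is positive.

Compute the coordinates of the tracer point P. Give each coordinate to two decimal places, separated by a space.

A=(0,0), D=(4.00,0)
B = A + 2.00·(cos356°, sin356°) = (1.9951, -0.1395)
|BD| = 2.0097
circle(B,6.00) ∩ circle(D,5.00): a=3.7416, h=4.6905
  candidates: C₊=(5.4021,4.7994) cross=9.427; C₋=(6.0533,-4.5590) cross=-9.427
  mode + wants cross > 0 → take C=(5.4021,4.7994) (cross=9.427)
ex = (C−B)/|BC| = (0.5678,0.8232); ey = (-0.8232,0.5678)
P = B + -1.76·ex + -1.72·ey = (2.4116,-2.5649)

2.41 -2.56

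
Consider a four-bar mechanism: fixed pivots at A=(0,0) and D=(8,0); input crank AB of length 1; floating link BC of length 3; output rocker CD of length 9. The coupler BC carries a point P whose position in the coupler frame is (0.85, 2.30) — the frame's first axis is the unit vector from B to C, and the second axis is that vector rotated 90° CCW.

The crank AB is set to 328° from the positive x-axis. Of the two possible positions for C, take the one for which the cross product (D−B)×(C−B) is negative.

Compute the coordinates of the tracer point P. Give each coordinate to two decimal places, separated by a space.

2.59 -2.25

A=(0,0), D=(8.00,0)
B = A + 1.00·(cos328°, sin328°) = (0.8480, -0.5299)
|BD| = 7.1716
circle(B,3.00) ∩ circle(D,9.00): a=-1.4341, h=2.6351
  candidates: C₊=(-0.7768,1.9920) cross=18.897; C₋=(-0.3874,-3.2637) cross=-18.897
  mode - wants cross < 0 → take C=(-0.3874,-3.2637) (cross=-18.897)
ex = (C−B)/|BC| = (-0.4118,-0.9113); ey = (0.9113,-0.4118)
P = B + 0.85·ex + 2.30·ey = (2.5939,-2.2517)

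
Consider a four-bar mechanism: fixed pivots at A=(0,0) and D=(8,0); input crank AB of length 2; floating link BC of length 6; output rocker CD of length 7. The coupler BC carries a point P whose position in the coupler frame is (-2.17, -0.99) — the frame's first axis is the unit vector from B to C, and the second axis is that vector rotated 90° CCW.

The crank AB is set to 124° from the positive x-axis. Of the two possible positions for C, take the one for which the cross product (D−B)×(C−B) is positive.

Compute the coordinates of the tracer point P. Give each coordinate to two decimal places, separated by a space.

A=(0,0), D=(8.00,0)
B = A + 2.00·(cos124°, sin124°) = (-1.1184, 1.6581)
|BD| = 9.2679
circle(B,6.00) ∩ circle(D,7.00): a=3.9326, h=4.5315
  candidates: C₊=(3.5615,5.4129) cross=41.998; C₋=(1.9401,-3.5039) cross=-41.998
  mode + wants cross > 0 → take C=(3.5615,5.4129) (cross=41.998)
ex = (C−B)/|BC| = (0.7800,0.6258); ey = (-0.6258,0.7800)
P = B + -2.17·ex + -0.99·ey = (-2.1914,-0.4721)

-2.19 -0.47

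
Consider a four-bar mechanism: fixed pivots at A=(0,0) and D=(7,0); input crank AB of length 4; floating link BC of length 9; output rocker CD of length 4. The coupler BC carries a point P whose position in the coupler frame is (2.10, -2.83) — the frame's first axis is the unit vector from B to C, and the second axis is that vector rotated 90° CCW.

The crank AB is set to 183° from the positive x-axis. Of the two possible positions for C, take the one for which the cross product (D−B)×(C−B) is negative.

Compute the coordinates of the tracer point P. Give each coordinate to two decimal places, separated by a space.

-2.93 -3.57

A=(0,0), D=(7.00,0)
B = A + 4.00·(cos183°, sin183°) = (-3.9945, -0.2093)
|BD| = 10.9965
circle(B,9.00) ∩ circle(D,4.00): a=8.4537, h=3.0878
  candidates: C₊=(4.3989,3.0388) cross=33.955; C₋=(4.5165,-3.1356) cross=-33.955
  mode - wants cross < 0 → take C=(4.5165,-3.1356) (cross=-33.955)
ex = (C−B)/|BC| = (0.9457,-0.3251); ey = (0.3251,0.9457)
P = B + 2.10·ex + -2.83·ey = (-2.9288,-3.5684)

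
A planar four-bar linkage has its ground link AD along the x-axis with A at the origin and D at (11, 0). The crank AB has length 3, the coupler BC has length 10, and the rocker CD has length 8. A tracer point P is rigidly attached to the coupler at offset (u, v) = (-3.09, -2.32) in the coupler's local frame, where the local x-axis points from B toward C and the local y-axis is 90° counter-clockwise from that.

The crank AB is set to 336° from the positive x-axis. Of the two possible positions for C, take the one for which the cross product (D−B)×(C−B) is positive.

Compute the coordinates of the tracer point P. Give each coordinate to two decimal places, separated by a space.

3.15 -5.06

A=(0,0), D=(11.00,0)
B = A + 3.00·(cos336°, sin336°) = (2.7406, -1.2202)
|BD| = 8.3490
circle(B,10.00) ∩ circle(D,8.00): a=6.3304, h=7.7412
  candidates: C₊=(7.8717,7.3630) cross=64.631; C₋=(10.1345,-7.9530) cross=-64.631
  mode + wants cross > 0 → take C=(7.8717,7.3630) (cross=64.631)
ex = (C−B)/|BC| = (0.5131,0.8583); ey = (-0.8583,0.5131)
P = B + -3.09·ex + -2.32·ey = (3.1464,-5.0628)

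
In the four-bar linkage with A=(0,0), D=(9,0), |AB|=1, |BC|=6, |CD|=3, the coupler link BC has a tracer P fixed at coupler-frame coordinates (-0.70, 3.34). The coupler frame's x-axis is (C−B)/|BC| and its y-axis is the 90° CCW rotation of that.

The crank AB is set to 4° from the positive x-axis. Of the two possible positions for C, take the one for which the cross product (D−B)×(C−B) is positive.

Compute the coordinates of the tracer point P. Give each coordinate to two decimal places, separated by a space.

-0.70 3.03

A=(0,0), D=(9.00,0)
B = A + 1.00·(cos4°, sin4°) = (0.9976, 0.0698)
|BD| = 8.0027
circle(B,6.00) ∩ circle(D,3.00): a=5.6883, h=1.9088
  candidates: C₊=(6.7023,1.9289) cross=15.275; C₋=(6.6690,-1.8885) cross=-15.275
  mode + wants cross > 0 → take C=(6.7023,1.9289) (cross=15.275)
ex = (C−B)/|BC| = (0.9508,0.3098); ey = (-0.3098,0.9508)
P = B + -0.70·ex + 3.34·ey = (-0.7029,3.0285)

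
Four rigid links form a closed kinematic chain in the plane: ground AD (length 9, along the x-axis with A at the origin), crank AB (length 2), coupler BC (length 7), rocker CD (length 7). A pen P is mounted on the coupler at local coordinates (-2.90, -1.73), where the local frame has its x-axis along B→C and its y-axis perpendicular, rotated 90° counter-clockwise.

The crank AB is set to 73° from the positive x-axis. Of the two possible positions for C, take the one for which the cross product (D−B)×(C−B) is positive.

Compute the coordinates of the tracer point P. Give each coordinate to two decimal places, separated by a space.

-0.57 -1.26

A=(0,0), D=(9.00,0)
B = A + 2.00·(cos73°, sin73°) = (0.5847, 1.9126)
|BD| = 8.6299
circle(B,7.00) ∩ circle(D,7.00): a=4.3149, h=5.5119
  candidates: C₊=(6.0140,6.3312) cross=47.567; C₋=(3.5708,-4.4185) cross=-47.567
  mode + wants cross > 0 → take C=(6.0140,6.3312) (cross=47.567)
ex = (C−B)/|BC| = (0.7756,0.6312); ey = (-0.6312,0.7756)
P = B + -2.90·ex + -1.73·ey = (-0.5725,-1.2597)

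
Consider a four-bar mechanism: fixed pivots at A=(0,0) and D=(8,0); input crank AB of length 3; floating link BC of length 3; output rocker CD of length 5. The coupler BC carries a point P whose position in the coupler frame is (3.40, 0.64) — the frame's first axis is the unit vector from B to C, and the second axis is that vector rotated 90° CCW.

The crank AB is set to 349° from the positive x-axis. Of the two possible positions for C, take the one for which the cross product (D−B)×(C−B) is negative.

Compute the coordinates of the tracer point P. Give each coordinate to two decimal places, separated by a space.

4.98 -3.37

A=(0,0), D=(8.00,0)
B = A + 3.00·(cos349°, sin349°) = (2.9449, -0.5724)
|BD| = 5.0874
circle(B,3.00) ∩ circle(D,5.00): a=0.9712, h=2.8384
  candidates: C₊=(3.5905,2.3573) cross=14.440; C₋=(4.2293,-3.2836) cross=-14.440
  mode - wants cross < 0 → take C=(4.2293,-3.2836) (cross=-14.440)
ex = (C−B)/|BC| = (0.4281,-0.9037); ey = (0.9037,0.4281)
P = B + 3.40·ex + 0.64·ey = (4.9789,-3.3710)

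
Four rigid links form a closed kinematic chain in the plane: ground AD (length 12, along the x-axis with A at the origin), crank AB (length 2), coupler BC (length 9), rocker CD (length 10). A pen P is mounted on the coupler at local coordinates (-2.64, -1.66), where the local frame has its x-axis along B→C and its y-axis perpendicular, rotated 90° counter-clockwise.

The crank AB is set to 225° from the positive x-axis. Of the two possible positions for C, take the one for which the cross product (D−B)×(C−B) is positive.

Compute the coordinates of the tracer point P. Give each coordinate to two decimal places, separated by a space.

A=(0,0), D=(12.00,0)
B = A + 2.00·(cos225°, sin225°) = (-1.4142, -1.4142)
|BD| = 13.4886
circle(B,9.00) ∩ circle(D,10.00): a=6.0400, h=6.6722
  candidates: C₊=(3.8929,5.8545) cross=89.999; C₋=(5.2920,-7.4164) cross=-89.999
  mode + wants cross > 0 → take C=(3.8929,5.8545) (cross=89.999)
ex = (C−B)/|BC| = (0.5897,0.8076); ey = (-0.8076,0.5897)
P = B + -2.64·ex + -1.66·ey = (-1.6303,-4.5252)

-1.63 -4.53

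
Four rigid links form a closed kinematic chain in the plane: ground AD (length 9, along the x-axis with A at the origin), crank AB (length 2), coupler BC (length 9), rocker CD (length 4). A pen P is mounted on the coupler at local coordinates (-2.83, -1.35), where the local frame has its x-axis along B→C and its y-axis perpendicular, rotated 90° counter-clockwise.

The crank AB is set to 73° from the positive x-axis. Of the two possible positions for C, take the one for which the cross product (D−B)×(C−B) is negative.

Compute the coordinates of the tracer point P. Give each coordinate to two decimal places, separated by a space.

-2.47 2.64

A=(0,0), D=(9.00,0)
B = A + 2.00·(cos73°, sin73°) = (0.5847, 1.9126)
|BD| = 8.6299
circle(B,9.00) ∩ circle(D,4.00): a=8.0809, h=3.9622
  candidates: C₊=(9.3428,3.9853) cross=34.193; C₋=(7.5866,-3.7420) cross=-34.193
  mode - wants cross < 0 → take C=(7.5866,-3.7420) (cross=-34.193)
ex = (C−B)/|BC| = (0.7780,-0.6283); ey = (0.6283,0.7780)
P = B + -2.83·ex + -1.35·ey = (-2.4651,2.6404)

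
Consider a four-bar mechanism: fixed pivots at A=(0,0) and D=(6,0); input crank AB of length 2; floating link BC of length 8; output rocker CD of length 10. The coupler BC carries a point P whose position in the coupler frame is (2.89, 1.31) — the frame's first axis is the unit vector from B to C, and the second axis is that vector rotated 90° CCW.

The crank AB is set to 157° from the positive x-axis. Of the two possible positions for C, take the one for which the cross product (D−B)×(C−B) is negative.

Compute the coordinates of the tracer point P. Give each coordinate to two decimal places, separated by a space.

-0.22 -1.95

A=(0,0), D=(6.00,0)
B = A + 2.00·(cos157°, sin157°) = (-1.8410, 0.7815)
|BD| = 7.8799
circle(B,8.00) ∩ circle(D,10.00): a=1.6556, h=7.8268
  candidates: C₊=(0.5827,8.4055) cross=61.674; C₋=(-0.9698,-7.1710) cross=-61.674
  mode - wants cross < 0 → take C=(-0.9698,-7.1710) (cross=-61.674)
ex = (C−B)/|BC| = (0.1089,-0.9941); ey = (0.9941,0.1089)
P = B + 2.89·ex + 1.31·ey = (-0.2241,-1.9487)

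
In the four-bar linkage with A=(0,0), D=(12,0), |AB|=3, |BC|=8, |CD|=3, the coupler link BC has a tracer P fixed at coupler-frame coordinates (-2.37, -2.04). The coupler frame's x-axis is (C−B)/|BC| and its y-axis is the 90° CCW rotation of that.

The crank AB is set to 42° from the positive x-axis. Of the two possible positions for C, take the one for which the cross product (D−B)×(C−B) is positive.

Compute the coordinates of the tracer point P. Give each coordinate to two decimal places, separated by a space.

-0.03 -0.15

A=(0,0), D=(12.00,0)
B = A + 3.00·(cos42°, sin42°) = (2.2294, 2.0074)
|BD| = 9.9746
circle(B,8.00) ∩ circle(D,3.00): a=7.7443, h=2.0064
  candidates: C₊=(10.2191,2.4142) cross=20.013; C₋=(9.4115,-1.5165) cross=-20.013
  mode + wants cross > 0 → take C=(10.2191,2.4142) (cross=20.013)
ex = (C−B)/|BC| = (0.9987,0.0509); ey = (-0.0509,0.9987)
P = B + -2.37·ex + -2.04·ey = (-0.0338,-0.1505)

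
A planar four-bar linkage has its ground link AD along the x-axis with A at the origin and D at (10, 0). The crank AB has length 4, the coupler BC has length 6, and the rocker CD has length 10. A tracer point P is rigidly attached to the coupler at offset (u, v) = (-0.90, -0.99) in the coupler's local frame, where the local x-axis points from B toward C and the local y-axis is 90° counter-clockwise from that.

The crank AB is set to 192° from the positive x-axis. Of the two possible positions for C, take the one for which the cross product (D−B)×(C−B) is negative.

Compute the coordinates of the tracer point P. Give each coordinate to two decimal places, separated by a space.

A=(0,0), D=(10.00,0)
B = A + 4.00·(cos192°, sin192°) = (-3.9126, -0.8316)
|BD| = 13.9374
circle(B,6.00) ∩ circle(D,10.00): a=4.6727, h=3.7637
  candidates: C₊=(0.5272,3.2042) cross=52.456; C₋=(0.9764,-4.3098) cross=-52.456
  mode - wants cross < 0 → take C=(0.9764,-4.3098) (cross=-52.456)
ex = (C−B)/|BC| = (0.8148,-0.5797); ey = (0.5797,0.8148)
P = B + -0.90·ex + -0.99·ey = (-5.2198,-1.1166)

-5.22 -1.12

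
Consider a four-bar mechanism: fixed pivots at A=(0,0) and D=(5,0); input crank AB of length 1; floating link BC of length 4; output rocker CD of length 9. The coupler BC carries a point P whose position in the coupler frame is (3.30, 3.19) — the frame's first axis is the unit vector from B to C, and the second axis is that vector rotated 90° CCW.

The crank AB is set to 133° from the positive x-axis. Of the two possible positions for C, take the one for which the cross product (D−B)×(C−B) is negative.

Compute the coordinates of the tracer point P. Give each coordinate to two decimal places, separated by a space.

-1.31 -3.81

A=(0,0), D=(5.00,0)
B = A + 1.00·(cos133°, sin133°) = (-0.6820, 0.7314)
|BD| = 5.7289
circle(B,4.00) ∩ circle(D,9.00): a=-2.8086, h=2.8481
  candidates: C₊=(-3.1040,3.9147) cross=16.317; C₋=(-3.8312,-1.7349) cross=-16.317
  mode - wants cross < 0 → take C=(-3.8312,-1.7349) (cross=-16.317)
ex = (C−B)/|BC| = (-0.7873,-0.6166); ey = (0.6166,-0.7873)
P = B + 3.30·ex + 3.19·ey = (-1.3132,-3.8148)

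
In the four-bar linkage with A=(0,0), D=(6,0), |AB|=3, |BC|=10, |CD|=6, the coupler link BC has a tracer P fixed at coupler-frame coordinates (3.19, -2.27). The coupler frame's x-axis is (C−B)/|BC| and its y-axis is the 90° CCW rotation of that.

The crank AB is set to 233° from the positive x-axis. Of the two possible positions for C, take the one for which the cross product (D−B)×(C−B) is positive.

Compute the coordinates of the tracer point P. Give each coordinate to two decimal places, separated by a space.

1.91 -1.15

A=(0,0), D=(6.00,0)
B = A + 3.00·(cos233°, sin233°) = (-1.8054, -2.3959)
|BD| = 8.1649
circle(B,10.00) ∩ circle(D,6.00): a=8.0017, h=5.9978
  candidates: C₊=(4.0840,5.6858) cross=48.971; C₋=(7.6040,-5.7816) cross=-48.971
  mode + wants cross > 0 → take C=(4.0840,5.6858) (cross=48.971)
ex = (C−B)/|BC| = (0.5889,0.8082); ey = (-0.8082,0.5889)
P = B + 3.19·ex + -2.27·ey = (1.9078,-1.1547)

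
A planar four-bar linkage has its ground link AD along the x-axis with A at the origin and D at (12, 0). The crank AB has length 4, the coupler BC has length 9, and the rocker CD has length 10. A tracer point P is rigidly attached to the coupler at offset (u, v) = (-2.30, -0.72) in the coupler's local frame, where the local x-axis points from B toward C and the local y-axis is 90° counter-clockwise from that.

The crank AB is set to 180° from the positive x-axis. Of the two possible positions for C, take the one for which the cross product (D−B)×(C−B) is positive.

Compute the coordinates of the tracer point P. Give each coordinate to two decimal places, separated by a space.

A=(0,0), D=(12.00,0)
B = A + 4.00·(cos180°, sin180°) = (-4.0000, 0.0000)
|BD| = 16.0000
circle(B,9.00) ∩ circle(D,10.00): a=7.4062, h=5.1135
  candidates: C₊=(3.4062,5.1135) cross=81.815; C₋=(3.4062,-5.1135) cross=-81.815
  mode + wants cross > 0 → take C=(3.4062,5.1135) (cross=81.815)
ex = (C−B)/|BC| = (0.8229,0.5682); ey = (-0.5682,0.8229)
P = B + -2.30·ex + -0.72·ey = (-5.4836,-1.8993)

-5.48 -1.90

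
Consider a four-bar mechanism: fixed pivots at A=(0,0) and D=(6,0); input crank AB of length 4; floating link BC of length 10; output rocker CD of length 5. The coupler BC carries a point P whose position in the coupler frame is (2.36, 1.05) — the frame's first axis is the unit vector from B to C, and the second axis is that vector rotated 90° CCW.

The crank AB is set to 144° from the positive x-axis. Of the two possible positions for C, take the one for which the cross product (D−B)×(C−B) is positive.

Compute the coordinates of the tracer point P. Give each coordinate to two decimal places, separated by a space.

A=(0,0), D=(6.00,0)
B = A + 4.00·(cos144°, sin144°) = (-3.2361, 2.3511)
|BD| = 9.5306
circle(B,10.00) ∩ circle(D,5.00): a=8.7000, h=4.9305
  candidates: C₊=(6.4114,4.9830) cross=46.991; C₋=(3.9787,-4.5732) cross=-46.991
  mode + wants cross > 0 → take C=(6.4114,4.9830) (cross=46.991)
ex = (C−B)/|BC| = (0.9647,0.2632); ey = (-0.2632,0.9647)
P = B + 2.36·ex + 1.05·ey = (-1.2356,3.9853)

-1.24 3.99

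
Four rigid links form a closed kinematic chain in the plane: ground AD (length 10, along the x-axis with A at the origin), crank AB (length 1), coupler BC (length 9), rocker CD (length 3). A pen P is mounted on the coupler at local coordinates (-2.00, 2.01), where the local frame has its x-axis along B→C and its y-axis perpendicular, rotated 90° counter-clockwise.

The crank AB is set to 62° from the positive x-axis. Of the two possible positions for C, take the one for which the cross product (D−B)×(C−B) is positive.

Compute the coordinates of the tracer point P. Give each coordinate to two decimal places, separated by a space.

-1.93 2.39

A=(0,0), D=(10.00,0)
B = A + 1.00·(cos62°, sin62°) = (0.4695, 0.8829)
|BD| = 9.5713
circle(B,9.00) ∩ circle(D,3.00): a=8.5469, h=2.8197
  candidates: C₊=(9.2400,2.9021) cross=26.988; C₋=(8.7198,-2.7131) cross=-26.988
  mode + wants cross > 0 → take C=(9.2400,2.9021) (cross=26.988)
ex = (C−B)/|BC| = (0.9745,0.2244); ey = (-0.2244,0.9745)
P = B + -2.00·ex + 2.01·ey = (-1.9305,2.3930)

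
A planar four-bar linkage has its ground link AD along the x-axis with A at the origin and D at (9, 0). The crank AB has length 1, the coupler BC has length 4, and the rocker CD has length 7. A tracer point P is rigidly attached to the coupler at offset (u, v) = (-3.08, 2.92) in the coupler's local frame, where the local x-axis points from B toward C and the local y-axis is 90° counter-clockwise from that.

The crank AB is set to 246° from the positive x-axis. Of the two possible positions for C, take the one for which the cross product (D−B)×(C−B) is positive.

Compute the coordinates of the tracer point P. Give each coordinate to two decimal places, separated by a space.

-4.64 -1.20

A=(0,0), D=(9.00,0)
B = A + 1.00·(cos246°, sin246°) = (-0.4067, -0.9135)
|BD| = 9.4510
circle(B,4.00) ∩ circle(D,7.00): a=2.9796, h=2.6687
  candidates: C₊=(2.3010,2.0306) cross=25.221; C₋=(2.8169,-3.2817) cross=-25.221
  mode + wants cross > 0 → take C=(2.3010,2.0306) (cross=25.221)
ex = (C−B)/|BC| = (0.6769,0.7360); ey = (-0.7360,0.6769)
P = B + -3.08·ex + 2.92·ey = (-4.6409,-1.2039)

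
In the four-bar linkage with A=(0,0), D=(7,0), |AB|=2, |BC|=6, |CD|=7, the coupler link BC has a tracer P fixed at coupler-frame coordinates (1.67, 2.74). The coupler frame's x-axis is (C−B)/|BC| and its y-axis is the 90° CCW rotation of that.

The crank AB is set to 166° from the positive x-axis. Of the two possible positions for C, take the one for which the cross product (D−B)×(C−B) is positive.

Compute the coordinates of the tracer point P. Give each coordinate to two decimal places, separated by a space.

-2.87 3.55

A=(0,0), D=(7.00,0)
B = A + 2.00·(cos166°, sin166°) = (-1.9406, 0.4838)
|BD| = 8.9537
circle(B,6.00) ∩ circle(D,7.00): a=3.7509, h=4.6830
  candidates: C₊=(2.0579,4.9574) cross=41.930; C₋=(1.5517,-4.3951) cross=-41.930
  mode + wants cross > 0 → take C=(2.0579,4.9574) (cross=41.930)
ex = (C−B)/|BC| = (0.6664,0.7456); ey = (-0.7456,0.6664)
P = B + 1.67·ex + 2.74·ey = (-2.8706,3.5549)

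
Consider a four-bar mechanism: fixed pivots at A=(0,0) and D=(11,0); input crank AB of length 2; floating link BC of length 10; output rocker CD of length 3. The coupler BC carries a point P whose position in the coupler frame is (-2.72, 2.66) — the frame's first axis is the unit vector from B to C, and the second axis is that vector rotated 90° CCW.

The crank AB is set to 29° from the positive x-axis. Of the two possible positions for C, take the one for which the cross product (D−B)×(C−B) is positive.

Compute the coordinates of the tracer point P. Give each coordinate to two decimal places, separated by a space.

A=(0,0), D=(11.00,0)
B = A + 2.00·(cos29°, sin29°) = (1.7492, 0.9696)
|BD| = 9.3014
circle(B,10.00) ∩ circle(D,3.00): a=9.5424, h=2.9903
  candidates: C₊=(11.5514,2.9489) cross=27.814; C₋=(10.9280,-2.9991) cross=-27.814
  mode + wants cross > 0 → take C=(11.5514,2.9489) (cross=27.814)
ex = (C−B)/|BC| = (0.9802,0.1979); ey = (-0.1979,0.9802)
P = B + -2.72·ex + 2.66·ey = (-1.4434,3.0386)

-1.44 3.04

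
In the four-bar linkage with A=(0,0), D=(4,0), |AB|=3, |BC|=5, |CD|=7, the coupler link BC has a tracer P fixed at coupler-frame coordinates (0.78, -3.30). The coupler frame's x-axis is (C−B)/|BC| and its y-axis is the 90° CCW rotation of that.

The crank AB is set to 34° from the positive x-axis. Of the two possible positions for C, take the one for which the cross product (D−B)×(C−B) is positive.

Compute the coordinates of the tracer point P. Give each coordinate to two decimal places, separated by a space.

5.63 2.95

A=(0,0), D=(4.00,0)
B = A + 3.00·(cos34°, sin34°) = (2.4871, 1.6776)
|BD| = 2.2590
circle(B,5.00) ∩ circle(D,7.00): a=-4.1826, h=2.7397
  candidates: C₊=(1.7206,6.6185) cross=6.189; C₋=(-2.3486,2.9488) cross=-6.189
  mode + wants cross > 0 → take C=(1.7206,6.6185) (cross=6.189)
ex = (C−B)/|BC| = (-0.1533,0.9882); ey = (-0.9882,-0.1533)
P = B + 0.78·ex + -3.30·ey = (5.6285,2.9543)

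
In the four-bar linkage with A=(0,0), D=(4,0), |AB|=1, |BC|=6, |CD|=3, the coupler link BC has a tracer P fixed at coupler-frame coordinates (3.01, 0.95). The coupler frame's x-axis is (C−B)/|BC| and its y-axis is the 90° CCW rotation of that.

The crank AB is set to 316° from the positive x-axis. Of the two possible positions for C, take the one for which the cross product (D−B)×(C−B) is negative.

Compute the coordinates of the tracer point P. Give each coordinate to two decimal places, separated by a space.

A=(0,0), D=(4.00,0)
B = A + 1.00·(cos316°, sin316°) = (0.7193, -0.6947)
|BD| = 3.3534
circle(B,6.00) ∩ circle(D,3.00): a=5.7025, h=1.8660
  candidates: C₊=(5.9116,2.3121) cross=6.257; C₋=(6.6847,-1.3389) cross=-6.257
  mode - wants cross < 0 → take C=(6.6847,-1.3389) (cross=-6.257)
ex = (C−B)/|BC| = (0.9942,-0.1074); ey = (0.1074,0.9942)
P = B + 3.01·ex + 0.95·ey = (3.8139,-0.0733)

3.81 -0.07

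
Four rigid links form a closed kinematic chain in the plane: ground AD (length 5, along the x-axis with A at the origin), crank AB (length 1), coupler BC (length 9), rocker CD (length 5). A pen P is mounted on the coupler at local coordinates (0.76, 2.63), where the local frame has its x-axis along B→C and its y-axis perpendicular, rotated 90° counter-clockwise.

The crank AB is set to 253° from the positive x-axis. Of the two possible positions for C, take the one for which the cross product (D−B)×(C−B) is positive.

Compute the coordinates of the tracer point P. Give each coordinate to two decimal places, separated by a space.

-1.35 1.57

A=(0,0), D=(5.00,0)
B = A + 1.00·(cos253°, sin253°) = (-0.2924, -0.9563)
|BD| = 5.3781
circle(B,9.00) ∩ circle(D,5.00): a=7.8954, h=4.3201
  candidates: C₊=(6.7090,4.6989) cross=23.234; C₋=(8.2453,-3.8036) cross=-23.234
  mode + wants cross > 0 → take C=(6.7090,4.6989) (cross=23.234)
ex = (C−B)/|BC| = (0.7779,0.6284); ey = (-0.6284,0.7779)
P = B + 0.76·ex + 2.63·ey = (-1.3537,1.5672)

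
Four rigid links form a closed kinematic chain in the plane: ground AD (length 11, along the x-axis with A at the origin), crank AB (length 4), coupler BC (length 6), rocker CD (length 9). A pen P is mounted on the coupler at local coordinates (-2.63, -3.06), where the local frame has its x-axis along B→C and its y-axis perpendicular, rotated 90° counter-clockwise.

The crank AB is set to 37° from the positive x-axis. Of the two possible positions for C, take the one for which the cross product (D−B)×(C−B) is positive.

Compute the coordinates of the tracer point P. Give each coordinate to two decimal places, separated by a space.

4.53 -1.40

A=(0,0), D=(11.00,0)
B = A + 4.00·(cos37°, sin37°) = (3.1945, 2.4073)
|BD| = 8.1682
circle(B,6.00) ∩ circle(D,9.00): a=1.3295, h=5.8508
  candidates: C₊=(6.1893,7.6064) cross=47.791; C₋=(2.7407,-3.5756) cross=-47.791
  mode + wants cross > 0 → take C=(6.1893,7.6064) (cross=47.791)
ex = (C−B)/|BC| = (0.4991,0.8665); ey = (-0.8665,0.4991)
P = B + -2.63·ex + -3.06·ey = (4.5334,-1.3990)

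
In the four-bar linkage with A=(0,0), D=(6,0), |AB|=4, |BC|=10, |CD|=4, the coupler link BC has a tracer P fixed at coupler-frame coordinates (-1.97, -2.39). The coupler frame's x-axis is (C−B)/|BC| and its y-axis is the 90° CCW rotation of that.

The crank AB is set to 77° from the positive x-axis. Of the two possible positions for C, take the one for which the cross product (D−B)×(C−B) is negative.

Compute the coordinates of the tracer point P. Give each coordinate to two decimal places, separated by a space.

A=(0,0), D=(6.00,0)
B = A + 4.00·(cos77°, sin77°) = (0.8998, 3.8975)
|BD| = 6.4189
circle(B,10.00) ∩ circle(D,4.00): a=9.7526, h=2.2105
  candidates: C₊=(9.9910,-0.2678) cross=14.189; C₋=(7.3066,-3.7806) cross=-14.189
  mode - wants cross < 0 → take C=(7.3066,-3.7806) (cross=-14.189)
ex = (C−B)/|BC| = (0.6407,-0.7678); ey = (0.7678,0.6407)
P = B + -1.97·ex + -2.39·ey = (-2.1974,3.8788)

-2.20 3.88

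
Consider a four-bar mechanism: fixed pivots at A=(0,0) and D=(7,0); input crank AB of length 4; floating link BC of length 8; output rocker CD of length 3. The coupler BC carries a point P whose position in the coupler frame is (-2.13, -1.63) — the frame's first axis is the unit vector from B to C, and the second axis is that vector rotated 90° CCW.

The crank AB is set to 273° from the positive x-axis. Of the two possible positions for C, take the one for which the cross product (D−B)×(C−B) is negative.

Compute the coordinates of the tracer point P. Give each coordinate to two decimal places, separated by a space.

-1.65 -5.93

A=(0,0), D=(7.00,0)
B = A + 4.00·(cos273°, sin273°) = (0.2093, -3.9945)
|BD| = 7.8784
circle(B,8.00) ∩ circle(D,3.00): a=7.4298, h=2.9663
  candidates: C₊=(5.1093,2.3292) cross=23.369; C₋=(8.1173,-2.7842) cross=-23.369
  mode - wants cross < 0 → take C=(8.1173,-2.7842) (cross=-23.369)
ex = (C−B)/|BC| = (0.9885,0.1513); ey = (-0.1513,0.9885)
P = B + -2.13·ex + -1.63·ey = (-1.6495,-5.9280)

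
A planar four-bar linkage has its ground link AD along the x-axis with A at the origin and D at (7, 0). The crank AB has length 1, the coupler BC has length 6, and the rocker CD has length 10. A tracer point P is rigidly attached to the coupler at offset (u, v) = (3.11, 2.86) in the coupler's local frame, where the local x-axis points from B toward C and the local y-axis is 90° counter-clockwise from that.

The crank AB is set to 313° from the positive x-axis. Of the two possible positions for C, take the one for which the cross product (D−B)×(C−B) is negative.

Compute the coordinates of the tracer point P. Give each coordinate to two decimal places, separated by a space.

2.87 -4.34

A=(0,0), D=(7.00,0)
B = A + 1.00·(cos313°, sin313°) = (0.6820, -0.7314)
|BD| = 6.3602
circle(B,6.00) ∩ circle(D,10.00): a=-1.8512, h=5.7073
  candidates: C₊=(-1.8132,4.7252) cross=36.299; C₋=(-0.5006,-6.6136) cross=-36.299
  mode - wants cross < 0 → take C=(-0.5006,-6.6136) (cross=-36.299)
ex = (C−B)/|BC| = (-0.1971,-0.9804); ey = (0.9804,-0.1971)
P = B + 3.11·ex + 2.86·ey = (2.8729,-4.3441)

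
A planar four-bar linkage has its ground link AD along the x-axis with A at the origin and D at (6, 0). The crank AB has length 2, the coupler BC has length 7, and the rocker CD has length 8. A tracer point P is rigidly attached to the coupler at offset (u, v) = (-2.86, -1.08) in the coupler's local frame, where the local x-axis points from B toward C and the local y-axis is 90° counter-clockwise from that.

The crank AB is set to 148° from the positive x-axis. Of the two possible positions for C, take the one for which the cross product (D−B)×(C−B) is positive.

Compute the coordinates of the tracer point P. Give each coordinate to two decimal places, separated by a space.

A=(0,0), D=(6.00,0)
B = A + 2.00·(cos148°, sin148°) = (-1.6961, 1.0598)
|BD| = 7.7687
circle(B,7.00) ∩ circle(D,8.00): a=2.9190, h=6.3624
  candidates: C₊=(2.0635,6.9645) cross=49.427; C₋=(0.3276,-5.6413) cross=-49.427
  mode + wants cross > 0 → take C=(2.0635,6.9645) (cross=49.427)
ex = (C−B)/|BC| = (0.5371,0.8435); ey = (-0.8435,0.5371)
P = B + -2.86·ex + -1.08·ey = (-2.3212,-1.9327)

-2.32 -1.93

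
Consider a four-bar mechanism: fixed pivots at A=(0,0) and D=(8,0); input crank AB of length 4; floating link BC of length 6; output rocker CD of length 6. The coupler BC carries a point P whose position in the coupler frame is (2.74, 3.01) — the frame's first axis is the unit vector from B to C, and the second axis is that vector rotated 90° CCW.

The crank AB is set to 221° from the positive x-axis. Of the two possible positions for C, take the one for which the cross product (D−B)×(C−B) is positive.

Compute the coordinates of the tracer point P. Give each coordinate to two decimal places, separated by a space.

A=(0,0), D=(8.00,0)
B = A + 4.00·(cos221°, sin221°) = (-3.0188, -2.6242)
|BD| = 11.3270
circle(B,6.00) ∩ circle(D,6.00): a=5.6635, h=1.9811
  candidates: C₊=(2.0316,0.6151) cross=22.440; C₋=(2.9496,-3.2393) cross=-22.440
  mode + wants cross > 0 → take C=(2.0316,0.6151) (cross=22.440)
ex = (C−B)/|BC| = (0.8417,0.5399); ey = (-0.5399,0.8417)
P = B + 2.74·ex + 3.01·ey = (-2.3375,1.3887)

-2.34 1.39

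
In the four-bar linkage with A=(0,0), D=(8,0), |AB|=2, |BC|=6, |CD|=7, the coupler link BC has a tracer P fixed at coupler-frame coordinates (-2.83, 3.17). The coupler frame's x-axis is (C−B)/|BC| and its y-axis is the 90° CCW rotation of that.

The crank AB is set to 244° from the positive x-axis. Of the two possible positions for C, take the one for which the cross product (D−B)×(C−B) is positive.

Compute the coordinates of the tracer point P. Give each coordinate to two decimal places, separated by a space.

-5.00 -2.81

A=(0,0), D=(8.00,0)
B = A + 2.00·(cos244°, sin244°) = (-0.8767, -1.7976)
|BD| = 9.0569
circle(B,6.00) ∩ circle(D,7.00): a=3.8108, h=4.6344
  candidates: C₊=(1.9384,3.5010) cross=41.974; C₋=(3.7781,-5.5835) cross=-41.974
  mode + wants cross > 0 → take C=(1.9384,3.5010) (cross=41.974)
ex = (C−B)/|BC| = (0.4692,0.8831); ey = (-0.8831,0.4692)
P = B + -2.83·ex + 3.17·ey = (-5.0040,-2.8094)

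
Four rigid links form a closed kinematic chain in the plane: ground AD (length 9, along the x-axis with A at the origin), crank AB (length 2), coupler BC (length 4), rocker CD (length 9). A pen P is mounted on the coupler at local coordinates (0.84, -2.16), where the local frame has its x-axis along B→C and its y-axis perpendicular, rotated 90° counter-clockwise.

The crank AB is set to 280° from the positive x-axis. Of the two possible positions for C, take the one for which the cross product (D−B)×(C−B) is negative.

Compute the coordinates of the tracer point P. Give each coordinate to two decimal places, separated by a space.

-1.28 -3.62

A=(0,0), D=(9.00,0)
B = A + 2.00·(cos280°, sin280°) = (0.3473, -1.9696)
|BD| = 8.8740
circle(B,4.00) ∩ circle(D,9.00): a=0.7747, h=3.9243
  candidates: C₊=(0.2316,2.0287) cross=34.824; C₋=(1.9736,-5.6241) cross=-34.824
  mode - wants cross < 0 → take C=(1.9736,-5.6241) (cross=-34.824)
ex = (C−B)/|BC| = (0.4066,-0.9136); ey = (0.9136,0.4066)
P = B + 0.84·ex + -2.16·ey = (-1.2846,-3.6153)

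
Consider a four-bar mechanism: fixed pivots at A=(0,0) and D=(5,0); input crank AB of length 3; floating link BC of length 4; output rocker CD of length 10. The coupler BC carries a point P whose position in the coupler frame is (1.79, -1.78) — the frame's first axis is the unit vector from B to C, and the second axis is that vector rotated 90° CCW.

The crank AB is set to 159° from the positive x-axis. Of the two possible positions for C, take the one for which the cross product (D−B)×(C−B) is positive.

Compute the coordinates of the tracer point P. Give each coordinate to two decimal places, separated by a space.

A=(0,0), D=(5.00,0)
B = A + 3.00·(cos159°, sin159°) = (-2.8007, 1.0751)
|BD| = 7.8745
circle(B,4.00) ∩ circle(D,10.00): a=-1.3964, h=3.7483
  candidates: C₊=(-3.6724,4.9790) cross=29.516; C₋=(-4.6959,-2.4475) cross=-29.516
  mode + wants cross > 0 → take C=(-3.6724,4.9790) (cross=29.516)
ex = (C−B)/|BC| = (-0.2179,0.9760); ey = (-0.9760,-0.2179)
P = B + 1.79·ex + -1.78·ey = (-1.4536,3.2100)

-1.45 3.21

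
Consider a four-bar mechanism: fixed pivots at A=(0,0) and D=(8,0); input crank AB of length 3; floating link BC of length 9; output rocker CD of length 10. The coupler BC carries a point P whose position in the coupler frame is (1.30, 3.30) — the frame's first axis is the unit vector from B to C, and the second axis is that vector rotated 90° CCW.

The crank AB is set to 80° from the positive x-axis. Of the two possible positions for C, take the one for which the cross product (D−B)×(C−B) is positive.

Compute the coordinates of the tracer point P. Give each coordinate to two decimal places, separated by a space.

-1.17 6.07

A=(0,0), D=(8.00,0)
B = A + 3.00·(cos80°, sin80°) = (0.5209, 2.9544)
|BD| = 8.0414
circle(B,9.00) ∩ circle(D,10.00): a=2.8393, h=8.5404
  candidates: C₊=(6.2994,9.8543) cross=68.677; C₋=(0.0240,-6.0318) cross=-68.677
  mode + wants cross > 0 → take C=(6.2994,9.8543) (cross=68.677)
ex = (C−B)/|BC| = (0.6421,0.7667); ey = (-0.7667,0.6421)
P = B + 1.30·ex + 3.30·ey = (-1.1744,6.0699)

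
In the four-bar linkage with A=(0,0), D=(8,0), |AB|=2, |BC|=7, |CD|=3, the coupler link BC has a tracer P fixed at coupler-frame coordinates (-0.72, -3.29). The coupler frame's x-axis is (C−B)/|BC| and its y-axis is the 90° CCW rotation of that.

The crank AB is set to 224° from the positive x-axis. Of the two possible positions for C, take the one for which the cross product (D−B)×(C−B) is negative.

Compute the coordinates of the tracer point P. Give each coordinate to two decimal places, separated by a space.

-2.32 -4.64

A=(0,0), D=(8.00,0)
B = A + 2.00·(cos224°, sin224°) = (-1.4387, -1.3893)
|BD| = 9.5404
circle(B,7.00) ∩ circle(D,3.00): a=6.8665, h=1.3604
  candidates: C₊=(5.1566,0.9565) cross=12.978; C₋=(5.5528,-1.7352) cross=-12.978
  mode - wants cross < 0 → take C=(5.5528,-1.7352) (cross=-12.978)
ex = (C−B)/|BC| = (0.9988,-0.0494); ey = (0.0494,0.9988)
P = B + -0.72·ex + -3.29·ey = (-2.3204,-4.6397)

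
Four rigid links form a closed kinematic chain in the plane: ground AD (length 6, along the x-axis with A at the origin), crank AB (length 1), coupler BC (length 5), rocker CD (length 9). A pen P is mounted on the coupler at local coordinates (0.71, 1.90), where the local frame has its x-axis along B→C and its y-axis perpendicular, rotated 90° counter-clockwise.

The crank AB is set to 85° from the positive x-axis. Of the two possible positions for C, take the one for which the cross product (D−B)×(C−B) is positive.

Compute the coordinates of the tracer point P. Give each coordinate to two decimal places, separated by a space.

A=(0,0), D=(6.00,0)
B = A + 1.00·(cos85°, sin85°) = (0.0872, 0.9962)
|BD| = 5.9962
circle(B,5.00) ∩ circle(D,9.00): a=-1.6716, h=4.7123
  candidates: C₊=(-0.7783,5.9207) cross=28.256; C₋=(-2.3441,-3.3729) cross=-28.256
  mode + wants cross > 0 → take C=(-0.7783,5.9207) (cross=28.256)
ex = (C−B)/|BC| = (-0.1731,0.9849); ey = (-0.9849,-0.1731)
P = B + 0.71·ex + 1.90·ey = (-1.9071,1.3666)

-1.91 1.37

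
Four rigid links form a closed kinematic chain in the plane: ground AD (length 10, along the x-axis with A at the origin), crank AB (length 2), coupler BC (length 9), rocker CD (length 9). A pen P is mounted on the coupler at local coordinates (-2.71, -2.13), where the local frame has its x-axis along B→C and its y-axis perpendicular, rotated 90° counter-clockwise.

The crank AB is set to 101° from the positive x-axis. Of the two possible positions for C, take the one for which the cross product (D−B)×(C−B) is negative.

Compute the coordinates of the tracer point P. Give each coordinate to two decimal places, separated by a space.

A=(0,0), D=(10.00,0)
B = A + 2.00·(cos101°, sin101°) = (-0.3816, 1.9633)
|BD| = 10.5656
circle(B,9.00) ∩ circle(D,9.00): a=5.2828, h=7.2864
  candidates: C₊=(6.1631,8.1412) cross=76.986; C₋=(3.4553,-6.1779) cross=-76.986
  mode - wants cross < 0 → take C=(3.4553,-6.1779) (cross=-76.986)
ex = (C−B)/|BC| = (0.4263,-0.9046); ey = (0.9046,0.4263)
P = B + -2.71·ex + -2.13·ey = (-3.4637,3.5066)

-3.46 3.51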